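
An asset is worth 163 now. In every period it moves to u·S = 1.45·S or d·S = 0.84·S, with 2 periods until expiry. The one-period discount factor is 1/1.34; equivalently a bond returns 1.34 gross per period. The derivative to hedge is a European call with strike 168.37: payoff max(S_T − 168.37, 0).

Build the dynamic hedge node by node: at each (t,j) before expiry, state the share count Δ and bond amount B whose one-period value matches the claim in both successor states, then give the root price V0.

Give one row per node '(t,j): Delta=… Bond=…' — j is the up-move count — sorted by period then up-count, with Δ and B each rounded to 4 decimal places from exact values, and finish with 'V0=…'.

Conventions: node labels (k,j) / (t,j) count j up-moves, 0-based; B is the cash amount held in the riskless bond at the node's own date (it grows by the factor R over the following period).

Under the risk-neutral measure, an up-move has probability p* = (R−d)/(u−d) = 0.8197 and values discount at R = 1.34.
Payoffs at expiry: V(2,0)=0.0000, V(2,1)=30.1640, V(2,2)=174.3375
(1,0): S=136.9200. Δ = (V_up−V_dn)/(S_up−S_dn) = (30.1640−0.0000)/(198.5340−115.0128) = 0.3612. V = [p*·30.1640 + (1−p*)·0.0000]/1.34 = 18.4512. B = V − Δ·S = -30.9980.
(1,1): S=236.3500. Δ = (V_up−V_dn)/(S_up−S_dn) = (174.3375−30.1640)/(342.7075−198.5340) = 1.0000. V = [p*·174.3375 + (1−p*)·30.1640]/1.34 = 110.7007. B = V − Δ·S = -125.6493.
(0,0): S=163.0000. Δ = (V_up−V_dn)/(S_up−S_dn) = (110.7007−18.4512)/(236.3500−136.9200) = 0.9278. V = [p*·110.7007 + (1−p*)·18.4512]/1.34 = 70.1982. B = V − Δ·S = -81.0306.
Verification: the root portfolio costs Δ(0,0)·S0 + B(0,0) = 70.1982, matching V0.

(0,0): Delta=0.9278 Bond=-81.0306
(1,0): Delta=0.3612 Bond=-30.9980
(1,1): Delta=1.0000 Bond=-125.6493
V0=70.1982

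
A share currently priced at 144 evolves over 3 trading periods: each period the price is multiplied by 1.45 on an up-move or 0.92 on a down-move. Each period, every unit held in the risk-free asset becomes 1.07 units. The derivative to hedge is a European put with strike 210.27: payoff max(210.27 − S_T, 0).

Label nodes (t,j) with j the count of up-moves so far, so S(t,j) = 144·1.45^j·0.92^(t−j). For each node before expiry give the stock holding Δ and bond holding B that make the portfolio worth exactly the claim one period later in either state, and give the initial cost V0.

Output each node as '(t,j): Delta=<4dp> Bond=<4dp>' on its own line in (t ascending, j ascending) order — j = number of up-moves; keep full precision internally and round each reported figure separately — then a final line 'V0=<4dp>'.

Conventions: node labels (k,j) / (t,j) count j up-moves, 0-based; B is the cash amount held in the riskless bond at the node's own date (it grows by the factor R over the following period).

No-arbitrage ⇒ martingale measure with p* = (R−d)/(u−d) = 0.2830.
At maturity the claim pays: V(3,0)=98.1389, V(3,1)=33.5417, V(3,2)=0.0000, V(3,3)=0.0000
(2,0): S=121.8816. Δ = (V_up−V_dn)/(S_up−S_dn) = (33.5417−98.1389)/(176.7283−112.1311) = -1.0000. V = [p*·33.5417 + (1−p*)·98.1389]/1.07 = 74.6324. B = V − Δ·S = 196.5140.
(2,1): S=192.0960. Δ = (V_up−V_dn)/(S_up−S_dn) = (0.0000−33.5417)/(278.5392−176.7283) = -0.3295. V = [p*·0.0000 + (1−p*)·33.5417]/1.07 = 22.4755. B = V − Δ·S = 85.7617.
(2,2): S=302.7600. Δ = (V_up−V_dn)/(S_up−S_dn) = (0.0000−0.0000)/(439.0020−278.5392) = 0.0000. V = [p*·0.0000 + (1−p*)·0.0000]/1.07 = 0.0000. B = V − Δ·S = 0.0000.
(1,0): S=132.4800. Δ = (V_up−V_dn)/(S_up−S_dn) = (22.4755−74.6324)/(192.0960−121.8816) = -0.7428. V = [p*·22.4755 + (1−p*)·74.6324]/1.07 = 55.9542. B = V − Δ·S = 154.3636.
(1,1): S=208.8000. Δ = (V_up−V_dn)/(S_up−S_dn) = (0.0000−22.4755)/(302.7600−192.0960) = -0.2031. V = [p*·0.0000 + (1−p*)·22.4755]/1.07 = 15.0603. B = V − Δ·S = 57.4668.
(0,0): S=144.0000. Δ = (V_up−V_dn)/(S_up−S_dn) = (15.0603−55.9542)/(208.8000−132.4800) = -0.5358. V = [p*·15.0603 + (1−p*)·55.9542]/1.07 = 41.4771. B = V − Δ·S = 118.6355.
Verification: the root portfolio costs Δ(0,0)·S0 + B(0,0) = 41.4771, matching V0.

(0,0): Delta=-0.5358 Bond=118.6355
(1,0): Delta=-0.7428 Bond=154.3636
(1,1): Delta=-0.2031 Bond=57.4668
(2,0): Delta=-1.0000 Bond=196.5140
(2,1): Delta=-0.3295 Bond=85.7617
(2,2): Delta=0.0000 Bond=0.0000
V0=41.4771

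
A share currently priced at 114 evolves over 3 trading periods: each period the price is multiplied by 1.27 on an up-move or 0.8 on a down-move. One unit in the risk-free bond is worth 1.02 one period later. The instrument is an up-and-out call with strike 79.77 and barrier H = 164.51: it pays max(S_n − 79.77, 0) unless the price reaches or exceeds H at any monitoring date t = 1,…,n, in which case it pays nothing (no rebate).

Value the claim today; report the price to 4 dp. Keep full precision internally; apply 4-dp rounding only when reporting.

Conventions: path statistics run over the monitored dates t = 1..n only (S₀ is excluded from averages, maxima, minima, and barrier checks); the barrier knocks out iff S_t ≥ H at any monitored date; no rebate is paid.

price = 19.6136

Set p* = 0.4681 (from d < R < u); the path-dependent value is the discounted p*-expectation over all price paths.
Enumerate all 2^3 = 8 price paths (U = up ×1.27, D = down ×0.8); each path with k up-moves has probability p*^k·(1−p*)^(3−k).
DDD: M=91.2000, payoff=0.0000, prob=0.150497
UDD: M=144.7800, payoff=12.8892, prob=0.132437
DUD: M=115.8240, payoff=12.8892, prob=0.132437
UUD: M=183.8706, payoff=0.0000, prob=0.116545
DDU: M=92.6592, payoff=12.8892, prob=0.132437
UDU: M=147.0965, payoff=67.3265, prob=0.116545
DUU: M=147.0965, payoff=67.3265, prob=0.116545
UUU: M=233.5157, payoff=0.0000, prob=0.102559
Price = Σ prob·payoff / R^3 = 20.814081 / 1.061208 = 19.6136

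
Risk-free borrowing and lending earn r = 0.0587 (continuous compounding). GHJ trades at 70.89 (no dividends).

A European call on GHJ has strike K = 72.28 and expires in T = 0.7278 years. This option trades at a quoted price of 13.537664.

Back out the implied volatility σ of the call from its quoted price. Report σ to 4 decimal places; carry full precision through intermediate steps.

sigma = 0.5374

At σ = 0.5374 the Black–Scholes value reproduces the quote:
σ√T = 0.5374·√0.7278 = 0.458462
d₁ = (ln(S/K) + (r+σ²/2)T) / (σ√T) = (ln(70.89/72.28) + (0.0587+0.5374²/2)·0.7278) / 0.458462 = (-0.019418 + 0.147816) / 0.458462 = 0.280061
d₂ = d₁ − σ√T = 0.280061 − 0.458462 = -0.178401
e^{−rT} = 0.958178
N(d₁) = 0.610285,  N(d₂) = 0.429204
V = S·N(d₁) − K·e^{−rT}·N(d₂) = 43.263091 − 29.725428 = 13.537664 (matching the quote); vega is positive throughout, so no other σ reproduces this price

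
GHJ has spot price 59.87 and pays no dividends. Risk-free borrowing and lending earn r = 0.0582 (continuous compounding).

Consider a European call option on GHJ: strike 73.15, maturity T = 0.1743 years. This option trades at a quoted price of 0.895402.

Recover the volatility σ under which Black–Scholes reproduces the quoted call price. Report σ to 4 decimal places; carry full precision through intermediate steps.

At σ = 0.4331 the Black–Scholes value reproduces the quote:
σ√T = 0.4331·√0.1743 = 0.180816
d₁ = (ln(S/K) + (r+σ²/2)T) / (σ√T) = (ln(59.87/73.15) + (0.0582+0.4331²/2)·0.1743) / 0.180816 = (-0.200337 + 0.026491) / 0.180816 = -0.961448
d₂ = d₁ − σ√T = -0.961448 − 0.180816 = -1.142264
e^{−rT} = 0.989907
N(d₁) = 0.168164,  N(d₂) = 0.126672
V = S·N(d₁) − K·e^{−rT}·N(d₂) = 10.067954 − 9.172552 = 0.895402 (the quoted price), and the Black–Scholes price is strictly increasing in σ, so σ is unique

sigma = 0.4331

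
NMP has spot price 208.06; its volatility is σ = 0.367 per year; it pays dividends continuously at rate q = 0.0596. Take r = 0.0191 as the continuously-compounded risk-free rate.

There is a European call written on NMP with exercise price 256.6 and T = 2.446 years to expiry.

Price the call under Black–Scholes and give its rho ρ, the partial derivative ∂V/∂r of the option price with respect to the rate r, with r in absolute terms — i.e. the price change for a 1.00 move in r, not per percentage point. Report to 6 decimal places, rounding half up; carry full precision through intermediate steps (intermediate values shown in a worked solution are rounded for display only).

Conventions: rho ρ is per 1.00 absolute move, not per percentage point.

σ√T = 0.367·√2.446 = 0.573977
d₁ = (ln(S/K) + (r−q+σ²/2)T) / (σ√T) = (ln(208.06/256.6) + (0.0191−0.0596+0.367²/2)·2.446) / 0.573977 = (-0.209692 + 0.065662) / 0.573977 = -0.250934
d₂ = d₁ − σ√T = -0.250934 − 0.573977 = -0.824911
e^{−rT} = 0.954356
e^{−qT} = 0.864346
N(d₁) = 0.400933,  N(d₂) = 0.204711
Call price V = S·e^{−qT}·N(d₁) − K·e^{−rT}·N(d₂) = 72.102075 − 50.131241 = 21.970834
ρ = K·T·e^{−rT}·N(d₂) = 122.621017

price = 21.970834
ρ = 122.621017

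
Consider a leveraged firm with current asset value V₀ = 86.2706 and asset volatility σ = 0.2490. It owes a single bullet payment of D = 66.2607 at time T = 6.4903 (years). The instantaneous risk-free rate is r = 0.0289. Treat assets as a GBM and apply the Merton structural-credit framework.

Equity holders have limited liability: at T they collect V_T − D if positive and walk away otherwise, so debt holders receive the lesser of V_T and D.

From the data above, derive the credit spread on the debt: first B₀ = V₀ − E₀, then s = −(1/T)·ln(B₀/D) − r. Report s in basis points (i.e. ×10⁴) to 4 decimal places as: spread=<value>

With assets at 86.2706 and a single debt payment of 66.2607 at 6.4903 years:
d₁ = [ln(V₀/D) + (r + σ²/2)T] / (σ√T)
   = [ln(86.2706/66.2607) + (0.0289 + 0.5·0.2490²)·6.4903] / (0.2490·√6.4903)
   = [0.263892 + 0.388772] / 0.634354 = 1.028864
d₂ = d₁ − σ√T = 1.028864 − 0.634354 = 0.394510
N(d₁) = 0.848228,  N(d₂) = 0.653398,  e^(−rT) = 0.828971
E₀ = V₀·N(d₁) − D·e^(−rT)·N(d₂)
   = 86.2706·0.848228 − 66.2607·0.828971·0.653398 = 37.287182
B₀ = V₀ − E₀ = 86.2706 − 37.287182 = 48.983418
spread = −(1/T)·ln(B₀/D) − r = −(1/6.4903)·ln(48.983418/66.2607) − 0.0289 = 0.01764872
in basis points: 0.01764872 × 10⁴ = 176.4872 bp

spread=176.4872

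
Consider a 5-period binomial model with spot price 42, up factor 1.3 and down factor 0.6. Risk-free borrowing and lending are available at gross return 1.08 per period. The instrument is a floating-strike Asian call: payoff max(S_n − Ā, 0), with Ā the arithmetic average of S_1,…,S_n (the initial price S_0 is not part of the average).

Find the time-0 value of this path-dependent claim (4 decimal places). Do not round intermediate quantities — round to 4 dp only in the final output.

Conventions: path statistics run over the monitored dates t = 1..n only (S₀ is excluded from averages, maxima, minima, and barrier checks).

Set p* = 0.6857 (from d < R < u); the path-dependent value is the discounted p*-expectation over all price paths.
Enumerate all 2^5 = 32 price paths (U = up ×1.3, D = down ×0.6); each path with k up-moves has probability p*^k·(1−p*)^(5−k).
DDDDD: Ā=11.6202, payoff=0.0000, prob=0.003066
UDDDD: Ā=25.1772, payoff=0.0000, prob=0.006690
DUDDD: Ā=19.2972, payoff=0.0000, prob=0.006690
UUDDD: Ā=41.8105, payoff=0.0000, prob=0.014597
DDUDD: Ā=15.7692, payoff=0.0000, prob=0.006690
UDUDD: Ā=34.1665, payoff=0.0000, prob=0.014597
DUUDD: Ā=28.2865, payoff=0.0000, prob=0.014597
UUUDD: Ā=61.2874, payoff=0.0000, prob=0.031848
DDDUD: Ā=13.6524, payoff=0.0000, prob=0.006690
UDDUD: Ā=29.5801, payoff=0.0000, prob=0.014597
DUDUD: Ā=23.7001, payoff=0.0000, prob=0.014597
UUDUD: Ā=51.3502, payoff=0.0000, prob=0.031848
DDUUD: Ā=20.1721, payoff=0.0000, prob=0.014597
UDUUD: Ā=43.7062, payoff=0.0000, prob=0.031848
DUUUD: Ā=37.8262, payoff=0.0000, prob=0.031848
UUUUD: Ā=81.9568, payoff=0.0000, prob=0.069486
DDDDU: Ā=12.3823, payoff=0.0000, prob=0.006690
UDDDU: Ā=26.8283, payoff=0.0000, prob=0.014597
DUDDU: Ā=20.9483, payoff=0.0000, prob=0.014597
UUDDU: Ā=45.3879, payoff=0.0000, prob=0.031848
DDUDU: Ā=17.4203, payoff=0.0000, prob=0.014597
UDUDU: Ā=37.7439, payoff=0.0000, prob=0.031848
DUUDU: Ā=31.8639, payoff=1.3548, prob=0.031848
UUUDU: Ā=69.0384, payoff=2.9353, prob=0.069486
DDDUU: Ā=15.3035, payoff=0.0282, prob=0.014597
UDDUU: Ā=33.1575, payoff=0.0612, prob=0.031848
DUDUU: Ā=27.2775, payoff=5.9412, prob=0.031848
UUDUU: Ā=59.1012, payoff=12.8725, prob=0.069486
DDUUU: Ā=23.7495, payoff=9.4692, prob=0.031848
UDUUU: Ā=51.4572, payoff=20.5165, prob=0.069486
DUUUU: Ā=45.5772, payoff=26.3965, prob=0.069486
UUUUU: Ā=98.7507, payoff=57.1924, prob=0.151606
Price = Σ prob·payoff / R^5 = 13.565211 / 1.469328 = 9.2323

price = 9.2323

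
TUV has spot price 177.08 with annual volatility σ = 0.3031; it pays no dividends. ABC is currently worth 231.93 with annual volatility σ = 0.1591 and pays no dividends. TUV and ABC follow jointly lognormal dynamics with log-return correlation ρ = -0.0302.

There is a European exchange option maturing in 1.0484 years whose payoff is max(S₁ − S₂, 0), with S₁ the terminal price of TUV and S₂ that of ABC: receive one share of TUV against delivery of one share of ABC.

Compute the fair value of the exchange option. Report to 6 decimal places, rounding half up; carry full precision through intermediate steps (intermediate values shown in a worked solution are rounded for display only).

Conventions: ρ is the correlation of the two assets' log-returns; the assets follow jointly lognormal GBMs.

exchange price = 9.178941

σ_eff = √(σ₁² + σ₂² − 2ρσ₁σ₂) = √(0.3031² + 0.1591² − 2·-0.0302·0.3031·0.1591) = 0.346547
d₁ = (ln(S₁/S₂) + (q₂ − q₁ + σ_eff²/2)T) / (σ_eff√T) = (ln(177.08/231.93) + (0.0 − 0.0 + 0.060048)·1.0484) / 0.354835 = -0.583032
d₂ = d₁ − σ_eff√T = -0.583032 − 0.354835 = -0.937867
N(d₁) = 0.279936,  N(d₂) = 0.174156
V = S₁·e^{−q₁T}·N(d₁) − S₂·e^{−q₂T}·N(d₂) = 49.571025 − 40.392083 = 9.178941
Key observation: no risk-free rate is needed — with the second asset as numeraire the exchange option is a call on the ratio S₁/S₂, and r cancels out of the value.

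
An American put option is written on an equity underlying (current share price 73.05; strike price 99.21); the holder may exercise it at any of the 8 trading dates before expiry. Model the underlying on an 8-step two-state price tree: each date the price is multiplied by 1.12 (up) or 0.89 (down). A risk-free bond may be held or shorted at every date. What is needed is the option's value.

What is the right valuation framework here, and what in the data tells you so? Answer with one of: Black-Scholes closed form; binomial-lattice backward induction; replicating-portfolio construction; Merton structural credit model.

framework: binomial-lattice backward induction

Key observation: the exercise right at every one of the 8 steps is what matters: each node needs max(99.21 − S, continuation), which only the stepwise tree valuation starting from spot 73.05 delivers.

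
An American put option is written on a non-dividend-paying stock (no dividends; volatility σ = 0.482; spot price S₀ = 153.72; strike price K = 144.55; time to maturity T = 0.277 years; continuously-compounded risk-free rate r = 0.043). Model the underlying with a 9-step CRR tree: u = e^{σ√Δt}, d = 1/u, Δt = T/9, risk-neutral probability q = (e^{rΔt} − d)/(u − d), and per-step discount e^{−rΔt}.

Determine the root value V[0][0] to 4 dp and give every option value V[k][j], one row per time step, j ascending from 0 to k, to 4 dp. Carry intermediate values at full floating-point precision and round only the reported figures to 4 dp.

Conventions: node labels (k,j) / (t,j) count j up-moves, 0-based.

params: Δt=0.03078 u=1.08824 d=0.91892 q=0.48669 e^(-rΔt)=0.99868
t_9 payoffs: 72.7351 59.5023 43.8312 25.2725 3.2942 0.0000 0.0000 0.0000 0.0000 0.0000
k=8: node(8,0) S=78.1517 payoff=66.3983 vs cont=66.2071 → 66.3983 [stop]  node(8,1) S=92.5521 payoff=51.9979 vs cont=51.8067 → 51.9979 [stop]  node(8,2) S=109.6060 payoff=34.9440 vs cont=34.7528 → 34.9440 [stop]  node(8,3) S=129.8023 payoff=14.7477 vs cont=14.5565 → 14.7477 [stop]  node(8,4) S=153.7200 payoff=0.0000 vs cont=1.6887 → 1.6887 [wait]  node(8,5) S=182.0448 payoff=0.0000 vs cont=0.0000 → 0.0000 [wait]  node(8,6) S=215.5889 payoff=0.0000 vs cont=0.0000 → 0.0000 [wait]  node(8,7) S=255.3139 payoff=0.0000 vs cont=0.0000 → 0.0000 [wait]  node(8,8) S=302.3586 payoff=0.0000 vs cont=0.0000 → 0.0000 [wait]
k=7: node(7,0) S=85.0477 payoff=59.5023 vs cont=59.3112 → 59.5023 [stop]  node(7,1) S=100.7188 payoff=43.8312 vs cont=43.6401 → 43.8312 [stop]  node(7,2) S=119.2775 payoff=25.2725 vs cont=25.0814 → 25.2725 [stop]  node(7,3) S=141.2558 payoff=3.2942 vs cont=8.3809 → 8.3809 [wait]  node(7,4) S=167.2840 payoff=0.0000 vs cont=0.8657 → 0.8657 [wait]  node(7,5) S=198.1082 payoff=0.0000 vs cont=0.0000 → 0.0000 [wait]  node(7,6) S=234.6121 payoff=0.0000 vs cont=0.0000 → 0.0000 [wait]  node(7,7) S=277.8423 payoff=0.0000 vs cont=0.0000 → 0.0000 [wait]
k=6: node(6,0) S=92.5521 payoff=51.9979 vs cont=51.8067 → 51.9979 [stop]  node(6,1) S=109.6060 payoff=34.9440 vs cont=34.7528 → 34.9440 [stop]  node(6,2) S=129.8023 payoff=14.7477 vs cont=17.0289 → 17.0289 [wait]  node(6,3) S=153.7200 payoff=0.0000 vs cont=4.7170 → 4.7170 [wait]  node(6,4) S=182.0448 payoff=0.0000 vs cont=0.4438 → 0.4438 [wait]  node(6,5) S=215.5889 payoff=0.0000 vs cont=0.0000 → 0.0000 [wait]  node(6,6) S=255.3139 payoff=0.0000 vs cont=0.0000 → 0.0000 [wait]
k=5: node(5,0) S=100.7188 payoff=43.8312 vs cont=43.6401 → 43.8312 [stop]  node(5,1) S=119.2775 payoff=25.2725 vs cont=26.1901 → 26.1901 [wait]  node(5,2) S=141.2558 payoff=3.2942 vs cont=11.0222 → 11.0222 [wait]  node(5,3) S=167.2840 payoff=0.0000 vs cont=2.6338 → 2.6338 [wait]  node(5,4) S=198.1082 payoff=0.0000 vs cont=0.2275 → 0.2275 [wait]  node(5,5) S=234.6121 payoff=0.0000 vs cont=0.0000 → 0.0000 [wait]
k=4: node(4,0) S=109.6060 payoff=34.9440 vs cont=35.1988 → 35.1988 [wait]  node(4,1) S=129.8023 payoff=14.7477 vs cont=18.7831 → 18.7831 [wait]  node(4,2) S=153.7200 payoff=0.0000 vs cont=6.9304 → 6.9304 [wait]  node(4,3) S=182.0448 payoff=0.0000 vs cont=1.4607 → 1.4607 [wait]  node(4,4) S=215.5889 payoff=0.0000 vs cont=0.1166 → 0.1166 [wait]
k=3: node(3,0) S=119.2775 payoff=25.2725 vs cont=27.1734 → 27.1734 [wait]  node(3,1) S=141.2558 payoff=3.2942 vs cont=12.9973 → 12.9973 [wait]  node(3,2) S=167.2840 payoff=0.0000 vs cont=4.2627 → 4.2627 [wait]  node(3,3) S=198.1082 payoff=0.0000 vs cont=0.8055 → 0.8055 [wait]
k=2: node(2,0) S=129.8023 payoff=14.7477 vs cont=20.2472 → 20.2472 [wait]  node(2,1) S=153.7200 payoff=0.0000 vs cont=8.7346 → 8.7346 [wait]  node(2,2) S=182.0448 payoff=0.0000 vs cont=2.5767 → 2.5767 [wait]
k=1: node(1,0) S=141.2558 payoff=3.2942 vs cont=14.6247 → 14.6247 [wait]  node(1,1) S=167.2840 payoff=0.0000 vs cont=5.7300 → 5.7300 [wait]
k=0: node(0,0) S=153.7200 payoff=0.0000 vs cont=10.2821 → 10.2821 [wait]

price = 10.2821
tree:
10.2821
14.6247 5.7300
20.2472 8.7346 2.5767
27.1734 12.9973 4.2627 0.8055
35.1988 18.7831 6.9304 1.4607 0.1166
43.8312 26.1901 11.0222 2.6338 0.2275 0.0000
51.9979 34.9440 17.0289 4.7170 0.4438 0.0000 0.0000
59.5023 43.8312 25.2725 8.3809 0.8657 0.0000 0.0000 0.0000
66.3983 51.9979 34.9440 14.7477 1.6887 0.0000 0.0000 0.0000 0.0000
72.7351 59.5023 43.8312 25.2725 3.2942 0.0000 0.0000 0.0000 0.0000 0.0000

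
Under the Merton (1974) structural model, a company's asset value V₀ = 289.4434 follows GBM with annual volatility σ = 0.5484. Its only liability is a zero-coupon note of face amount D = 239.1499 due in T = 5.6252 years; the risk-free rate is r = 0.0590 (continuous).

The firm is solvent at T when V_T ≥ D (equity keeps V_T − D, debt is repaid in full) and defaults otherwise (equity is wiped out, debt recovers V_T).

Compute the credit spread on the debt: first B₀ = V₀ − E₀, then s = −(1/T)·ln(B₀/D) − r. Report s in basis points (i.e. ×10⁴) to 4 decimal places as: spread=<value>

Equity is a call on the firm's assets struck at D = 239.1499:
d₁ = [ln(V₀/D) + (r + σ²/2)T] / (σ√T)
   = [ln(289.4434/239.1499) + (0.0590 + 0.5·0.5484²)·5.6252] / (0.5484·√5.6252)
   = [0.190869 + 1.177755] / 1.300668 = 1.052247
d₂ = d₁ − σ√T = 1.052247 − 1.300668 = -0.248420
N(d₁) = 0.853657,  N(d₂) = 0.401905,  e^(−rT) = 0.717569
E₀ = V₀·N(d₁) − D·e^(−rT)·N(d₂)
   = 289.4434·0.853657 − 239.1499·0.717569·0.401905 = 178.115968
B₀ = V₀ − E₀ = 289.4434 − 178.115968 = 111.327432
spread = −(1/T)·ln(B₀/D) − r = −(1/5.6252)·ln(111.327432/239.1499) − 0.0590 = 0.07692670
in basis points: 0.07692670 × 10⁴ = 769.2670 bp

spread=769.2670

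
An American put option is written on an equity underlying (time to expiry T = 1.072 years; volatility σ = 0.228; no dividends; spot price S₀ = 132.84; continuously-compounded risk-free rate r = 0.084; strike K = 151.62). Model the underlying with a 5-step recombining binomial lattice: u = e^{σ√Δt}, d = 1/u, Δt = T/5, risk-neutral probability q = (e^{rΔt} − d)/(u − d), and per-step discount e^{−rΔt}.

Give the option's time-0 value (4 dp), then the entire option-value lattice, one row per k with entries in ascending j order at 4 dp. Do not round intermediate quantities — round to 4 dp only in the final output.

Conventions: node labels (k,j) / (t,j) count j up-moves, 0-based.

Δt=0.21440, u=1.11135, d=0.89981, q=0.55954, disc=e^(-rΔt)=0.98215
k=5 terminal: V=max(K-S,0) → 73.2621 54.8410 32.0892 3.9888 0.0000 0.0000
k=4: j=0 S=87.0828 intr=64.5372 cont=61.8311 V=64.5372[EX]; j=1 S=107.5550 intr=44.0650 cont=41.3588 V=44.0650[EX]; j=2 S=132.8400 intr=18.7800 cont=16.0738 V=18.7800[EX]; j=3 S=164.0693 intr=0.0000 cont=1.7256 V=1.7256[hold]; j=4 S=202.6402 intr=0.0000 cont=0.0000 V=0.0000[hold]
k=3: j=0 S=96.7790 intr=54.8410 cont=52.1348 V=54.8410[EX]; j=1 S=119.5308 intr=32.0892 cont=29.3831 V=32.0892[EX]; j=2 S=147.6312 intr=3.9888 cont=9.0725 V=9.0725[hold]; j=3 S=182.3377 intr=0.0000 cont=0.7465 V=0.7465[hold]
k=2: j=0 S=107.5550 intr=44.0650 cont=41.3588 V=44.0650[EX]; j=1 S=132.8400 intr=18.7800 cont=18.8676 V=18.8676[hold]; j=2 S=164.0693 intr=0.0000 cont=4.3350 V=4.3350[hold]
k=1: j=0 S=119.5308 intr=32.0892 cont=29.4312 V=32.0892[EX]; j=1 S=147.6312 intr=3.9888 cont=10.5444 V=10.5444[hold]
k=0: j=0 S=132.8400 intr=18.7800 cont=19.6764 V=19.6764[hold]

price = 19.6764
tree:
19.6764
32.0892 10.5444
44.0650 18.8676 4.3350
54.8410 32.0892 9.0725 0.7465
64.5372 44.0650 18.7800 1.7256 0.0000
73.2621 54.8410 32.0892 3.9888 0.0000 0.0000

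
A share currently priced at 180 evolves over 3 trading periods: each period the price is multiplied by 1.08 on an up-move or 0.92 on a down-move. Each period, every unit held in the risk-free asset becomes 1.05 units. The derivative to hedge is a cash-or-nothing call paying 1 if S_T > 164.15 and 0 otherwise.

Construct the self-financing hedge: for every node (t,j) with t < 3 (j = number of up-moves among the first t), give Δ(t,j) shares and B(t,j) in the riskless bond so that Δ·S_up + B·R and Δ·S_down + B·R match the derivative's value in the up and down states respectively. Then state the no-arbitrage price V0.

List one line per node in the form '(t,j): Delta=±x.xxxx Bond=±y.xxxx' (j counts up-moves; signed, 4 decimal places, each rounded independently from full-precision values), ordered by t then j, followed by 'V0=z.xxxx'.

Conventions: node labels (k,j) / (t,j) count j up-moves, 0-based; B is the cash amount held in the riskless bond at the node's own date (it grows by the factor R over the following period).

Risk-neutral probability p* = (R−d)/(u−d) = (1.05−0.92)/(1.08−0.92) = 0.8125.
Payoffs at expiry: V(3,0)=0.0000, V(3,1)=1.0000, V(3,2)=1.0000, V(3,3)=1.0000
(2,0): S=152.3520. Δ = (V_up−V_dn)/(S_up−S_dn) = (1.0000−0.0000)/(164.5402−140.1638) = 0.0410. V = [p*·1.0000 + (1−p*)·0.0000]/1.05 = 0.7738. B = V − Δ·S = -5.4762.
(2,1): S=178.8480. Δ = (V_up−V_dn)/(S_up−S_dn) = (1.0000−1.0000)/(193.1558−164.5402) = 0.0000. V = [p*·1.0000 + (1−p*)·1.0000]/1.05 = 0.9524. B = V − Δ·S = 0.9524.
(2,2): S=209.9520. Δ = (V_up−V_dn)/(S_up−S_dn) = (1.0000−1.0000)/(226.7482−193.1558) = 0.0000. V = [p*·1.0000 + (1−p*)·1.0000]/1.05 = 0.9524. B = V − Δ·S = 0.9524.
(1,0): S=165.6000. Δ = (V_up−V_dn)/(S_up−S_dn) = (0.9524−0.7738)/(178.8480−152.3520) = 0.0067. V = [p*·0.9524 + (1−p*)·0.7738]/1.05 = 0.8751. B = V − Δ·S = -0.2409.
(1,1): S=194.4000. Δ = (V_up−V_dn)/(S_up−S_dn) = (0.9524−0.9524)/(209.9520−178.8480) = 0.0000. V = [p*·0.9524 + (1−p*)·0.9524]/1.05 = 0.9070. B = V − Δ·S = 0.9070.
(0,0): S=180.0000. Δ = (V_up−V_dn)/(S_up−S_dn) = (0.9070−0.8751)/(194.4000−165.6000) = 0.0011. V = [p*·0.9070 + (1−p*)·0.8751]/1.05 = 0.8581. B = V − Δ·S = 0.6588.
As a check, the time-0 holding Δ(0,0)·S0 + B(0,0) comes to 0.8581 — exactly V0.

(0,0): Delta=0.0011 Bond=0.6588
(1,0): Delta=0.0067 Bond=-0.2409
(1,1): Delta=0.0000 Bond=0.9070
(2,0): Delta=0.0410 Bond=-5.4762
(2,1): Delta=0.0000 Bond=0.9524
(2,2): Delta=0.0000 Bond=0.9524
V0=0.8581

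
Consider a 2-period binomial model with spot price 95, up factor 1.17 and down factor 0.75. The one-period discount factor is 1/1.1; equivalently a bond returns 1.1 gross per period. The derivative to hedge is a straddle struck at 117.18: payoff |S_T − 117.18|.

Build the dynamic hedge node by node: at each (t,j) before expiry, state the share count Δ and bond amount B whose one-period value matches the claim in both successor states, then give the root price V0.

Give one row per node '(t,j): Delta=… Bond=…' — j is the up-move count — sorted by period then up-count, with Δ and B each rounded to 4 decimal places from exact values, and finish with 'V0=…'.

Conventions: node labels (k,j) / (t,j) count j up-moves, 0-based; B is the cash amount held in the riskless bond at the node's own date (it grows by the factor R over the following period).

(0,0): Delta=-0.5114 Bond=65.1982
(1,0): Delta=-1.0000 Bond=106.5273
(1,1): Delta=-0.4488 Bond=64.7562
V0=16.6105

Since d<R<u, set p* = (R−d)/(u−d) = 0.8333; price each node as the discounted p*-expectation of its children.
At maturity the claim pays: V(2,0)=63.7425, V(2,1)=33.8175, V(2,2)=12.8655
  t=1,j=0: stock 71.2500 → up 83.3625 (V=33.8175), down 53.4375 (V=63.7425). Price 35.2773; hedge Δ=-1.0000, bond B=106.5273.
  t=1,j=1: stock 111.1500 → up 130.0455 (V=12.8655), down 83.3625 (V=33.8175). Price 14.8705; hedge Δ=-0.4488, bond B=64.7562.
  t=0,j=0: stock 95.0000 → up 111.1500 (V=14.8705), down 71.2500 (V=35.2773). Price 16.6105; hedge Δ=-0.5114, bond B=65.1982.
Sanity check at the root: Δ(0,0)·S0 + B(0,0) reproduces V0 = 16.6105.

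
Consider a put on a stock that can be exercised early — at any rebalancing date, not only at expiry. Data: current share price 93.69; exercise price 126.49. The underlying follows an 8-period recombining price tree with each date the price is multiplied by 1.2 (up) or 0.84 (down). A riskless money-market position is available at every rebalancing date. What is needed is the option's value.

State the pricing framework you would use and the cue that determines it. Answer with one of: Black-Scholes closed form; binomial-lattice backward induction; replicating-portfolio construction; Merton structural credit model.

framework: binomial-lattice backward induction

Key observation: the exercise right at every one of the 8 steps is what matters: each node needs max(126.49 − S, continuation), which only the stepwise tree valuation starting from spot 93.69 delivers.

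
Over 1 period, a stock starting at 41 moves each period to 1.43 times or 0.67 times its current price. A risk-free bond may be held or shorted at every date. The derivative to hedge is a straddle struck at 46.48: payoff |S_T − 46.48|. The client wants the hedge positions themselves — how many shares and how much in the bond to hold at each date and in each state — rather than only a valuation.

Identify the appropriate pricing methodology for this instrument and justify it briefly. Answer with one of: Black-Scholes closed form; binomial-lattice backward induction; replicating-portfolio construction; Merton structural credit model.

framework: replicating-portfolio construction

Key observation: the mandate to exhibit the hedge at every date and state singles out the replicating-portfolio construction on the 1-period tree with factors 1.43 and 0.67 from 41.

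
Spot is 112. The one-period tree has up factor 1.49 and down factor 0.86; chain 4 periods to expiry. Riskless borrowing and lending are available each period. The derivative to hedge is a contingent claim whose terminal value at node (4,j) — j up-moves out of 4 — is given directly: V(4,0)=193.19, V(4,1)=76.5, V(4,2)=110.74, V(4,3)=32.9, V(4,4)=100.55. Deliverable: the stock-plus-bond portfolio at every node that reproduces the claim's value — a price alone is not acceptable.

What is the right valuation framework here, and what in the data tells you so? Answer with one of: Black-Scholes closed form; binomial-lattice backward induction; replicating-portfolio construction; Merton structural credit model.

framework: replicating-portfolio construction

Key observation: the deliverable is the dynamic trading strategy on the 4-step tree (spot 112, moves 1.49 and 0.86), so the valuation must go through the node-by-node replicating-portfolio solve.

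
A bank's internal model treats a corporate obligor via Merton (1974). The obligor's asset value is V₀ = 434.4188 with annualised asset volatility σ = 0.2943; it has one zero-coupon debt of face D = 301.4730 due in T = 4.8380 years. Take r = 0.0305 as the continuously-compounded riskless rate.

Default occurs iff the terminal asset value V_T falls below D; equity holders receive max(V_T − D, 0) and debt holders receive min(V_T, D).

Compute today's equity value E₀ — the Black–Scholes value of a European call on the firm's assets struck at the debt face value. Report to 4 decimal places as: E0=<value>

E0=200.0154

Equity is a call on the firm's assets struck at D = 301.4730:
d₁ = [ln(V₀/D) + (r + σ²/2)T] / (σ√T)
   = [ln(434.4188/301.4730) + (0.0305 + 0.5·0.2943²)·4.8380] / (0.2943·√4.8380)
   = [0.365329 + 0.357075] / 0.647326 = 1.115980
d₂ = d₁ − σ√T = 1.115980 − 0.647326 = 0.468654
N(d₁) = 0.867785,  N(d₂) = 0.680341,  e^(−rT) = 0.862812
E₀ = V₀·N(d₁) − D·e^(−rT)·N(d₂)
   = 434.4188·0.867785 − 301.4730·0.862812·0.680341 = 200.015376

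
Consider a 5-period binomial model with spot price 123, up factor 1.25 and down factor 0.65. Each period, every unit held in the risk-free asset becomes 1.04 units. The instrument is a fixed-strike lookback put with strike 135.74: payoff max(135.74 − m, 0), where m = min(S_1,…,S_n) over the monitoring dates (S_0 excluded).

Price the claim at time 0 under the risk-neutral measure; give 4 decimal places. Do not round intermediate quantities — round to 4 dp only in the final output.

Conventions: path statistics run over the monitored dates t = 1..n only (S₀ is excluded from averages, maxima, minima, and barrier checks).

price = 38.5026

Set p* = 0.6500 (from d < R < u); the path-dependent value is the discounted p*-expectation over all price paths.
Enumerate all 2^5 = 32 price paths (U = up ×1.25, D = down ×0.65); each path with k up-moves has probability p*^k·(1−p*)^(5−k).
DDDDD: m=14.2716, payoff=121.4684, prob=0.005252
UDDDD: m=27.4453, payoff=108.2947, prob=0.009754
DUDDD: m=27.4453, payoff=108.2947, prob=0.009754
UUDDD: m=52.7795, payoff=82.9605, prob=0.018115
DDUDD: m=27.4453, payoff=108.2947, prob=0.009754
UDUDD: m=52.7795, payoff=82.9605, prob=0.018115
DUUDD: m=52.7795, payoff=82.9605, prob=0.018115
UUUDD: m=101.4990, payoff=34.2410, prob=0.033642
DDDUD: m=27.4453, payoff=108.2947, prob=0.009754
UDDUD: m=52.7795, payoff=82.9605, prob=0.018115
DUDUD: m=52.7795, payoff=82.9605, prob=0.018115
UUDUD: m=101.4990, payoff=34.2410, prob=0.033642
DDUUD: m=51.9675, payoff=83.7725, prob=0.018115
UDUUD: m=99.9375, payoff=35.8025, prob=0.033642
DUUUD: m=79.9500, payoff=55.7900, prob=0.033642
UUUUD: m=153.7500, payoff=0.0000, prob=0.062477
DDDDU: m=21.9563, payoff=113.7837, prob=0.009754
UDDDU: m=42.2236, payoff=93.5164, prob=0.018115
DUDDU: m=42.2236, payoff=93.5164, prob=0.018115
UUDDU: m=81.1992, payoff=54.5408, prob=0.033642
DDUDU: m=42.2236, payoff=93.5164, prob=0.018115
UDUDU: m=81.1992, payoff=54.5408, prob=0.033642
DUUDU: m=79.9500, payoff=55.7900, prob=0.033642
UUUDU: m=153.7500, payoff=0.0000, prob=0.062477
DDDUU: m=33.7789, payoff=101.9611, prob=0.018115
UDDUU: m=64.9594, payoff=70.7806, prob=0.033642
DUDUU: m=64.9594, payoff=70.7806, prob=0.033642
UUDUU: m=124.9219, payoff=10.8181, prob=0.062477
DDUUU: m=51.9675, payoff=83.7725, prob=0.033642
UDUUU: m=99.9375, payoff=35.8025, prob=0.062477
DUUUU: m=79.9500, payoff=55.7900, prob=0.062477
UUUUU: m=153.7500, payoff=0.0000, prob=0.116029
Price = Σ prob·payoff / R^5 = 46.844266 / 1.216653 = 38.5026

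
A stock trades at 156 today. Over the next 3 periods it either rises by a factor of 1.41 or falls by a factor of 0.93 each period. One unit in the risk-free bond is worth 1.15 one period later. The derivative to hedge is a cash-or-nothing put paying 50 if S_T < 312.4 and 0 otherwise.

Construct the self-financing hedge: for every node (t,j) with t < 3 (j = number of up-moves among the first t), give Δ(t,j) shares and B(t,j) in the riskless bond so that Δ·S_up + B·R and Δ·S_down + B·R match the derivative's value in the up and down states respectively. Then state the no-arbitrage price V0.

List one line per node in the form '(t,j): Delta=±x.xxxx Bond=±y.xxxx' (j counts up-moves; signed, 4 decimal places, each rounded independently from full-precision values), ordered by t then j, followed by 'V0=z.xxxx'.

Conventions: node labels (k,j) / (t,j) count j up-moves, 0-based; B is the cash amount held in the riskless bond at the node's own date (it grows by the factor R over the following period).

(0,0): Delta=-0.1061 Bond=46.2566
(1,0): Delta=0.0000 Bond=37.8072
(1,1): Delta=-0.1887 Bond=71.3807
(2,0): Delta=0.0000 Bond=43.4783
(2,1): Delta=0.0000 Bond=43.4783
(2,2): Delta=-0.3359 Bond=127.7174
V0=29.7105

No-arbitrage ⇒ martingale measure with p* = (R−d)/(u−d) = 0.4583.
Payoffs at expiry: V(3,0)=50.0000, V(3,1)=50.0000, V(3,2)=50.0000, V(3,3)=0.0000
Node (2,0) S=134.9244: V=(p*·50.0000+(1−p*)·50.0000)/1.15=43.4783; Δ=(50.0000−50.0000)/(190.2434−125.4797)=0.0000; B=V−Δ·S=43.4783
Node (2,1) S=204.5628: V=(p*·50.0000+(1−p*)·50.0000)/1.15=43.4783; Δ=(50.0000−50.0000)/(288.4335−190.2434)=0.0000; B=V−Δ·S=43.4783
Node (2,2) S=310.1436: V=(p*·0.0000+(1−p*)·50.0000)/1.15=23.5507; Δ=(0.0000−50.0000)/(437.3025−288.4335)=-0.3359; B=V−Δ·S=127.7174
Node (1,0) S=145.0800: V=(p*·43.4783+(1−p*)·43.4783)/1.15=37.8072; Δ=(43.4783−43.4783)/(204.5628−134.9244)=0.0000; B=V−Δ·S=37.8072
Node (1,1) S=219.9600: V=(p*·23.5507+(1−p*)·43.4783)/1.15=29.8650; Δ=(23.5507−43.4783)/(310.1436−204.5628)=-0.1887; B=V−Δ·S=71.3807
Node (0,0) S=156.0000: V=(p*·29.8650+(1−p*)·37.8072)/1.15=29.7105; Δ=(29.8650−37.8072)/(219.9600−145.0800)=-0.1061; B=V−Δ·S=46.2566
Sanity check at the root: Δ(0,0)·S0 + B(0,0) reproduces V0 = 29.7105.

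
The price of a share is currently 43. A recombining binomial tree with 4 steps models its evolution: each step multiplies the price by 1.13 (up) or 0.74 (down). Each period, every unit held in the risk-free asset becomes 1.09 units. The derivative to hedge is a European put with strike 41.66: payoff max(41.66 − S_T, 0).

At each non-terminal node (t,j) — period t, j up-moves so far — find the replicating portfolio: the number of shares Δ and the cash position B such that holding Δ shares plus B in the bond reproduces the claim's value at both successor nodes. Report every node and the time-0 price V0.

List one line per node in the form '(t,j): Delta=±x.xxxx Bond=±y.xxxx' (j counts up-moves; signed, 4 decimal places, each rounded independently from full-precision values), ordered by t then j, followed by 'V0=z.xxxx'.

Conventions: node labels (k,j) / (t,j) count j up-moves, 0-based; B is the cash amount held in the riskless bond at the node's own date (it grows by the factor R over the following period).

(0,0): Delta=-0.1462 Bond=6.7647
(1,0): Delta=-0.7677 Bond=27.1505
(1,1): Delta=-0.0996 Bond=5.1133
(2,0): Delta=-1.0000 Bond=35.0644
(2,1): Delta=-0.7503 Bond=28.9689
(2,2): Delta=-0.0509 Bond=2.8997
(3,0): Delta=-1.0000 Bond=38.2202
(3,1): Delta=-1.0000 Bond=38.2202
(3,2): Delta=-0.7316 Bond=30.8167
(3,3): Delta=0.0000 Bond=0.0000
V0=0.4800

The replicating-portfolio and risk-neutral prices coincide; use p* = (1.09−0.74)/(1.13−0.74) = 0.8974 for the latter.
Payoffs at expiry: V(4,0)=28.7658, V(4,1)=21.9702, V(4,2)=11.5931, V(4,3)=0.0000, V(4,4)=0.0000
  t=3,j=0: stock 17.4246 → up 19.6898 (V=21.9702), down 12.8942 (V=28.7658). Price 20.7956; hedge Δ=-1.0000, bond B=38.2202.
  t=3,j=1: stock 26.6079 → up 30.0669 (V=11.5931), down 19.6898 (V=21.9702). Price 11.6123; hedge Δ=-1.0000, bond B=38.2202.
  t=3,j=2: stock 40.6310 → up 45.9130 (V=0.0000), down 30.0669 (V=11.5931). Price 1.0909; hedge Δ=-0.7316, bond B=30.8167.
  t=3,j=3: stock 62.0446 → up 70.1104 (V=0.0000), down 45.9130 (V=0.0000). Price 0.0000; hedge Δ=0.0000, bond B=0.0000.
  t=2,j=0: stock 23.5468 → up 26.6079 (V=11.6123), down 17.4246 (V=20.7956). Price 11.5176; hedge Δ=-1.0000, bond B=35.0644.
  t=2,j=1: stock 35.9566 → up 40.6310 (V=1.0909), down 26.6079 (V=11.6123). Price 1.9908; hedge Δ=-0.7503, bond B=28.9689.
  t=2,j=2: stock 54.9067 → up 62.0446 (V=0.0000), down 40.6310 (V=1.0909). Price 0.1026; hedge Δ=-0.0509, bond B=2.8997.
  t=1,j=0: stock 31.8200 → up 35.9566 (V=1.9908), down 23.5468 (V=11.5176). Price 2.7229; hedge Δ=-0.7677, bond B=27.1505.
  t=1,j=1: stock 48.5900 → up 54.9067 (V=0.1026), down 35.9566 (V=1.9908). Price 0.2718; hedge Δ=-0.0996, bond B=5.1133.
  t=0,j=0: stock 43.0000 → up 48.5900 (V=0.2718), down 31.8200 (V=2.7229). Price 0.4800; hedge Δ=-0.1462, bond B=6.7647.
Sanity check at the root: Δ(0,0)·S0 + B(0,0) reproduces V0 = 0.4800.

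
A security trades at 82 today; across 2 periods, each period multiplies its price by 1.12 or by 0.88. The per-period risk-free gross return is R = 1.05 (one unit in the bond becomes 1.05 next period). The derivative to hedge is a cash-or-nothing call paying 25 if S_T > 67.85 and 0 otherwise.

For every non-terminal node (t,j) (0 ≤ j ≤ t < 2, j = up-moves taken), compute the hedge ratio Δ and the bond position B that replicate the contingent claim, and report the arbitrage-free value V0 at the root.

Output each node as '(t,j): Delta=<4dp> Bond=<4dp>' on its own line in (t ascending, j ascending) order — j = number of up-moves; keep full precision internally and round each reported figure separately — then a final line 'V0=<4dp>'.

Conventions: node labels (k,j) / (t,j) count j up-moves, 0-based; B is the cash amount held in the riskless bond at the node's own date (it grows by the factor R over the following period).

Risk-neutral probability p* = (R−d)/(u−d) = (1.05−0.88)/(1.12−0.88) = 0.7083.
Payoffs at expiry: V(2,0)=0.0000, V(2,1)=25.0000, V(2,2)=25.0000
(1,0): S=72.1600. Δ = (V_up−V_dn)/(S_up−S_dn) = (25.0000−0.0000)/(80.8192−63.5008) = 1.4436. V = [p*·25.0000 + (1−p*)·0.0000]/1.05 = 16.8651. B = V − Δ·S = -87.3016.
(1,1): S=91.8400. Δ = (V_up−V_dn)/(S_up−S_dn) = (25.0000−25.0000)/(102.8608−80.8192) = 0.0000. V = [p*·25.0000 + (1−p*)·25.0000]/1.05 = 23.8095. B = V − Δ·S = 23.8095.
(0,0): S=82.0000. Δ = (V_up−V_dn)/(S_up−S_dn) = (23.8095−16.8651)/(91.8400−72.1600) = 0.3529. V = [p*·23.8095 + (1−p*)·16.8651]/1.05 = 20.7467. B = V − Δ·S = -8.1885.
Check: Δ(0,0)·S0 + B(0,0) = 20.7467 = V0.

(0,0): Delta=0.3529 Bond=-8.1885
(1,0): Delta=1.4436 Bond=-87.3016
(1,1): Delta=0.0000 Bond=23.8095
V0=20.7467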